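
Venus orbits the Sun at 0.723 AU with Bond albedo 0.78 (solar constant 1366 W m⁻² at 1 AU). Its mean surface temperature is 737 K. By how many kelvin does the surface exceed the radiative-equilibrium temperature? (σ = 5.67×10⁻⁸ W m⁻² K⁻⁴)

S = 1366/0.723² = 2613 W m⁻².
T_eq = [S(1−A)/(4σ)]^(1/4) = [2613×0.22/(4×5.67×10⁻⁸)]^(1/4) = 224.4 K.
ΔT = T_surf − T_eq = 737 − 224.4.

ΔT ≈ 512.6 K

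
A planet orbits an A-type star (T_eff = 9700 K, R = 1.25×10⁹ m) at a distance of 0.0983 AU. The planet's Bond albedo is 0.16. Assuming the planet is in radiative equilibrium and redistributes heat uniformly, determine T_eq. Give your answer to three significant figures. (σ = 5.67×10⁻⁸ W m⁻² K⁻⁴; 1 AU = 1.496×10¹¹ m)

d = 0.0983 AU = 1.47×10¹⁰ m.
L = 4πR_⋆²σT_⋆⁴ = 4π(1.25×10⁹)² × 5.67×10⁻⁸ × (9700)⁴ = 9.86×10²⁷ W.
S = L/(4πd²) = 3.63×10⁶ W m⁻².
Energy balance: absorbed = emitted ⇒ πR²·S(1−A) = 4πR²·σT_eq⁴, so T_eq⁴ = S(1−A)/(4σ).
T_eq = [3.63×10⁶ × 0.84 / (4 × 5.67×10⁻⁸)]^(1/4) = (1.34×10¹³)^(1/4) = 1910 K.

T_eq ≈ 1910 K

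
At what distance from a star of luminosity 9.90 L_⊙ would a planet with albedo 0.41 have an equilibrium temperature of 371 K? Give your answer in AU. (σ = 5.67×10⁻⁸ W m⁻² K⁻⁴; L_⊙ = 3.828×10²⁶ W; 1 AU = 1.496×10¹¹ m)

d ≈ 1.36 AU

L = 9.90 × 3.828×10²⁶ = 3.79×10²⁷ W.
From T_eq⁴ = L(1−A)/(16πσd²): d = √[L(1−A)/(16πσT_eq⁴)].
d = √[3.79×10²⁷ × 0.59 / (16π × 5.67×10⁻⁸ × (371)⁴)] = 2.03×10¹¹ m = 1.36 AU.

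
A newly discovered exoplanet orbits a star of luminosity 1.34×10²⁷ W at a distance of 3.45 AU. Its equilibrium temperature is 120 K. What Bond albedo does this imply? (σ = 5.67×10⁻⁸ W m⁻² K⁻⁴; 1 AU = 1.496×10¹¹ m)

d = 3.45 AU = 5.16×10¹¹ m.
Flux: S = L/(4πd²) = 1.34×10²⁷/(4π×(5.16×10¹¹)²) = 400 W m⁻².
From T_eq⁴ = S(1−A)/(4σ): 1−A = 4σT_eq⁴/S.
1−A = 4 × 5.67×10⁻⁸ × (120)⁴ / 400 = 0.117.

A ≈ 0.88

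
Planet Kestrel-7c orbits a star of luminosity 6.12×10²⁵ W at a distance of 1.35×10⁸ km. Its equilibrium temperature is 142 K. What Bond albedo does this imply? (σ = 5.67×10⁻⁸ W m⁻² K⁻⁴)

d = 1.35×10⁸ km = 1.35×10¹¹ m.
Flux: S = L/(4πd²) = 6.12×10²⁵/(4π×(1.35×10¹¹)²) = 267 W m⁻².
From T_eq⁴ = S(1−A)/(4σ): 1−A = 4σT_eq⁴/S.
1−A = 4 × 5.67×10⁻⁸ × (142)⁴ / 267 = 0.345.

A ≈ 0.65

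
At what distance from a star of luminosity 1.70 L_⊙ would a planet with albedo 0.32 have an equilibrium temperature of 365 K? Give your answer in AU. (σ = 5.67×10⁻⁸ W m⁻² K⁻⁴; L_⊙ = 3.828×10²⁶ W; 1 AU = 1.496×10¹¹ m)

d ≈ 0.625 AU

L = 1.70 × 3.828×10²⁶ = 6.51×10²⁶ W.
From T_eq⁴ = L(1−A)/(16πσd²): d = √[L(1−A)/(16πσT_eq⁴)].
d = √[6.51×10²⁶ × 0.68 / (16π × 5.67×10⁻⁸ × (365)⁴)] = 9.35×10¹⁰ m = 0.625 AU.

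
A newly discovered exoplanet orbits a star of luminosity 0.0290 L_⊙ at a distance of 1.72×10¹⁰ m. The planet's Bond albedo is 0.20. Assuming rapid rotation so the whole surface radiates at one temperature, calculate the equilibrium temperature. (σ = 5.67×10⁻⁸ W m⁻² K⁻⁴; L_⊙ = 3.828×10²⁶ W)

L = 0.0290 × 3.828×10²⁶ = 1.11×10²⁵ W.
Flux: S = L/(4πd²) = 1.11×10²⁵/(4π×(1.72×10¹⁰)²) = 2990 W m⁻².
Energy balance: absorbed = emitted ⇒ πR²·S(1−A) = 4πR²·σT_eq⁴, so T_eq⁴ = S(1−A)/(4σ).
T_eq = [2990 × 0.80 / (4 × 5.67×10⁻⁸)]^(1/4) = (1.05×10¹⁰)^(1/4) = 320 K.

T_eq ≈ 320 K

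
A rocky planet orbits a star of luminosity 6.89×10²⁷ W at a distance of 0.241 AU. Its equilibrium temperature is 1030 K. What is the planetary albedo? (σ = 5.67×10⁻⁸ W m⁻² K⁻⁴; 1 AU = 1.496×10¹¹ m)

A ≈ 0.39

d = 0.241 AU = 3.61×10¹⁰ m.
Flux: S = L/(4πd²) = 6.89×10²⁷/(4π×(3.61×10¹⁰)²) = 4.22×10⁵ W m⁻².
From T_eq⁴ = S(1−A)/(4σ): 1−A = 4σT_eq⁴/S.
1−A = 4 × 5.67×10⁻⁸ × (1030)⁴ / 4.22×10⁵ = 0.605.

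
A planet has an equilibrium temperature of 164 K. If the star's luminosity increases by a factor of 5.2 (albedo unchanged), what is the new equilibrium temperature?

T_eq ∝ L^(1/4) · d^(−1/2).
T′ = 164 × 5.2^(1/4) = 248 K.

T_eq ≈ 248 K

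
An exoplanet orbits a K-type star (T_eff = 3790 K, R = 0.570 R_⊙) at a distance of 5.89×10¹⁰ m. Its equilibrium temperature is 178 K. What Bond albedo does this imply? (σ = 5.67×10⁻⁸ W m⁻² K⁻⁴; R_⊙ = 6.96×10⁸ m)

R_⋆ = 0.570 × 6.96×10⁸ = 3.97×10⁸ m.
L = 4πR_⋆²σT_⋆⁴ = 4π(3.97×10⁸)² × 5.67×10⁻⁸ × (3790)⁴ = 2.31×10²⁵ W.
S = L/(4πd²) = 531 W m⁻².
From T_eq⁴ = S(1−A)/(4σ): 1−A = 4σT_eq⁴/S.
1−A = 4 × 5.67×10⁻⁸ × (178)⁴ / 531 = 0.429.

A ≈ 0.57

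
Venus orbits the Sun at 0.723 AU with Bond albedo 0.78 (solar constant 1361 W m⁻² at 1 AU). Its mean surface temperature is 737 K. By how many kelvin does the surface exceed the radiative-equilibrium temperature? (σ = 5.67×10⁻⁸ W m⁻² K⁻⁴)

S = 1361/0.723² = 2604 W m⁻².
T_eq = [S(1−A)/(4σ)]^(1/4) = [2604×0.22/(4×5.67×10⁻⁸)]^(1/4) = 224.2 K.
ΔT = T_surf − T_eq = 737 − 224.2.

ΔT ≈ 512.8 K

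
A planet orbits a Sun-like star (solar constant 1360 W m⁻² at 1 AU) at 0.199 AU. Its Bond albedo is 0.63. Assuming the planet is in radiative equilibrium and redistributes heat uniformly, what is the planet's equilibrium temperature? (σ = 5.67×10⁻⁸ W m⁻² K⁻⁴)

Flux at 0.199 AU: S = 1360/0.199² = 3.43×10⁴ W m⁻².
Energy balance: absorbed = emitted ⇒ πR²·S(1−A) = 4πR²·σT_eq⁴, so T_eq⁴ = S(1−A)/(4σ).
T_eq = [3.43×10⁴ × 0.37 / (4 × 5.67×10⁻⁸)]^(1/4) = (5.60×10¹⁰)^(1/4) = 487 K.

T_eq ≈ 487 K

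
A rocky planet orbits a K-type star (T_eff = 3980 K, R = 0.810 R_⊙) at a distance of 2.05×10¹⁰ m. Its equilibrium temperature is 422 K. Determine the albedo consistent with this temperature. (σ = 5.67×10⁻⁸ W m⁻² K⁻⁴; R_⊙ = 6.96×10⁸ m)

R_⋆ = 0.810 × 6.96×10⁸ = 5.64×10⁸ m.
L = 4πR_⋆²σT_⋆⁴ = 4π(5.64×10⁸)² × 5.67×10⁻⁸ × (3980)⁴ = 5.68×10²⁵ W.
S = L/(4πd²) = 1.08×10⁴ W m⁻².
From T_eq⁴ = S(1−A)/(4σ): 1−A = 4σT_eq⁴/S.
1−A = 4 × 5.67×10⁻⁸ × (422)⁴ / 1.08×10⁴ = 0.668.

A ≈ 0.33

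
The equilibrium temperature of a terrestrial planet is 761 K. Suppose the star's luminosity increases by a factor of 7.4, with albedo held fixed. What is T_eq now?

T_eq ∝ L^(1/4) · d^(−1/2).
T′ = 761 × 7.4^(1/4) = 1260 K.

T_eq ≈ 1260 K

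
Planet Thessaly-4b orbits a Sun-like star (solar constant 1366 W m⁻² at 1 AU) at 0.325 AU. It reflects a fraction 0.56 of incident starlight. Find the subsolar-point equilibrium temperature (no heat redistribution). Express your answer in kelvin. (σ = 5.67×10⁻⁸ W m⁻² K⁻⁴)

Flux at 0.325 AU: S = 1366/0.325² = 1.29×10⁴ W m⁻².
At the subsolar point the surface absorbs S(1−A) and emits σT⁴ per unit area — no factor of 4, since only the local patch is in balance.
T = [1.29×10⁴ × 0.44 / 5.67×10⁻⁸]^(1/4) = (1.00×10¹¹)^(1/4) = 563 K.

T_ss ≈ 563 K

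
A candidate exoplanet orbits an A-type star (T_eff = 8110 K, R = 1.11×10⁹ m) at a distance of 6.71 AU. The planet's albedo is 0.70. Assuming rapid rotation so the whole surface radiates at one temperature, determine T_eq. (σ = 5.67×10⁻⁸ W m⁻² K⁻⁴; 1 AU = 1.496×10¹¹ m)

T_eq ≈ 141 K

d = 6.71 AU = 1.00×10¹² m.
L = 4πR_⋆²σT_⋆⁴ = 4π(1.11×10⁹)² × 5.67×10⁻⁸ × (8110)⁴ = 3.80×10²⁷ W.
S = L/(4πd²) = 300 W m⁻².
Energy balance: absorbed = emitted ⇒ πR²·S(1−A) = 4πR²·σT_eq⁴, so T_eq⁴ = S(1−A)/(4σ).
T_eq = [300 × 0.30 / (4 × 5.67×10⁻⁸)]^(1/4) = (3.97×10⁸)^(1/4) = 141 K.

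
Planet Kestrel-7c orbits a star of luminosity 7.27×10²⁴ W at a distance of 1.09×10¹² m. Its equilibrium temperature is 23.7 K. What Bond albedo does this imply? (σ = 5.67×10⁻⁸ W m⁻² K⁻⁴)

A ≈ 0.85

Flux: S = L/(4πd²) = 7.27×10²⁴/(4π×(1.09×10¹²)²) = 0.487 W m⁻².
From T_eq⁴ = S(1−A)/(4σ): 1−A = 4σT_eq⁴/S.
1−A = 4 × 5.67×10⁻⁸ × (23.7)⁴ / 0.487 = 0.147.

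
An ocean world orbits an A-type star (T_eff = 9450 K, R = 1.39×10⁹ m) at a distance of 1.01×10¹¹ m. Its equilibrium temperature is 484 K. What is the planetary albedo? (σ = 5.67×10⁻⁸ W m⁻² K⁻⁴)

L = 4πR_⋆²σT_⋆⁴ = 4π(1.39×10⁹)² × 5.67×10⁻⁸ × (9450)⁴ = 1.10×10²⁸ W.
S = L/(4πd²) = 8.56×10⁴ W m⁻².
From T_eq⁴ = S(1−A)/(4σ): 1−A = 4σT_eq⁴/S.
1−A = 4 × 5.67×10⁻⁸ × (484)⁴ / 8.56×10⁴ = 0.145.

A ≈ 0.85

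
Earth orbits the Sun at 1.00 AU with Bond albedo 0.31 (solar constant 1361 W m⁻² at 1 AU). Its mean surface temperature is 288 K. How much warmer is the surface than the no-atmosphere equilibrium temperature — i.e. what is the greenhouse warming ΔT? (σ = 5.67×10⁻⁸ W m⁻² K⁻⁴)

ΔT ≈ 34.3 K

S = 1361/1.00² = 1361 W m⁻².
T_eq = [S(1−A)/(4σ)]^(1/4) = [1361×0.69/(4×5.67×10⁻⁸)]^(1/4) = 253.7 K.
ΔT = T_surf − T_eq = 288 − 253.7.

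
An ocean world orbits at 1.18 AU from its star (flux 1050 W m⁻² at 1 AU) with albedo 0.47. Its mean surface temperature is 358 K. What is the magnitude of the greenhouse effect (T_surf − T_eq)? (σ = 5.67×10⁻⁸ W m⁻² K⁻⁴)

S = 1050/1.18² = 754.1 W m⁻².
T_eq = [S(1−A)/(4σ)]^(1/4) = [754.1×0.53/(4×5.67×10⁻⁸)]^(1/4) = 204.9 K.
ΔT = T_surf − T_eq = 358 − 204.9.

ΔT ≈ 153.1 K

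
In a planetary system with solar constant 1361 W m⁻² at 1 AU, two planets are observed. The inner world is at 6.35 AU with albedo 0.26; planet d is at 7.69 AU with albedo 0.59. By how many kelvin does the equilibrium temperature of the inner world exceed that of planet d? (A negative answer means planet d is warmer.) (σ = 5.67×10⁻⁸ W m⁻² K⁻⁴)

T_eq = [S₀(1−A)/(4σd²)]^(1/4), so T ∝ (1−A)^(1/4) / √d.
T₁ = [1361×0.74/(4×5.67×10⁻⁸×6.35²)]^(1/4) = 102.44 K.
T₂ = [1361×0.41/(4×5.67×10⁻⁸×7.69²)]^(1/4) = 80.31 K.

ΔT ≈ 22.1 K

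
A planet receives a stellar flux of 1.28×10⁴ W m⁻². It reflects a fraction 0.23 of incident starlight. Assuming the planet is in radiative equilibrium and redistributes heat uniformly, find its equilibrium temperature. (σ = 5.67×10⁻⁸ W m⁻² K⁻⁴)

Energy balance: absorbed = emitted ⇒ πR²·S(1−A) = 4πR²·σT_eq⁴, so T_eq⁴ = S(1−A)/(4σ).
T_eq = [1.28×10⁴ × 0.77 / (4 × 5.67×10⁻⁸)]^(1/4) = (4.35×10¹⁰)^(1/4) = 457 K.

T_eq ≈ 457 K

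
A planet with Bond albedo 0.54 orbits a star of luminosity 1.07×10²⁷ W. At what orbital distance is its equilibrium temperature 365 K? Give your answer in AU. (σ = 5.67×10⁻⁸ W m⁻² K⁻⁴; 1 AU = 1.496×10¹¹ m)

d ≈ 0.659 AU

From T_eq⁴ = L(1−A)/(16πσd²): d = √[L(1−A)/(16πσT_eq⁴)].
d = √[1.07×10²⁷ × 0.46 / (16π × 5.67×10⁻⁸ × (365)⁴)] = 9.86×10¹⁰ m = 0.659 AU.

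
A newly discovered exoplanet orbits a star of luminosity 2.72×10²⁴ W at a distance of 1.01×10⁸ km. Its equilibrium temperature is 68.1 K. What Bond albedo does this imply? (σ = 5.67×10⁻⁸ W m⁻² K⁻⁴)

A ≈ 0.77

d = 1.01×10⁸ km = 1.01×10¹¹ m.
Flux: S = L/(4πd²) = 2.72×10²⁴/(4π×(1.01×10¹¹)²) = 21.2 W m⁻².
From T_eq⁴ = S(1−A)/(4σ): 1−A = 4σT_eq⁴/S.
1−A = 4 × 5.67×10⁻⁸ × (68.1)⁴ / 21.2 = 0.230.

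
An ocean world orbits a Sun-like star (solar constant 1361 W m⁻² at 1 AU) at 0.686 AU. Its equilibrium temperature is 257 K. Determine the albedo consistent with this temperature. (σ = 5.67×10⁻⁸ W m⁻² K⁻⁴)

A ≈ 0.66

Flux at 0.686 AU: S = 1361/0.686² = 2890 W m⁻².
From T_eq⁴ = S(1−A)/(4σ): 1−A = 4σT_eq⁴/S.
1−A = 4 × 5.67×10⁻⁸ × (257)⁴ / 2890 = 0.342.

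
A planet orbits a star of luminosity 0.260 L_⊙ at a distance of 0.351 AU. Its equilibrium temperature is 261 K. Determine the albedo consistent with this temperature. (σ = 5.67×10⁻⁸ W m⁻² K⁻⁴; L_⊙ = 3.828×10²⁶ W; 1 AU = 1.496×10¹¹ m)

d = 0.351 AU = 5.25×10¹⁰ m.
L = 0.260 × 3.828×10²⁶ = 9.95×10²⁵ W.
Flux: S = L/(4πd²) = 9.95×10²⁵/(4π×(5.25×10¹⁰)²) = 2870 W m⁻².
From T_eq⁴ = S(1−A)/(4σ): 1−A = 4σT_eq⁴/S.
1−A = 4 × 5.67×10⁻⁸ × (261)⁴ / 2870 = 0.366.

A ≈ 0.63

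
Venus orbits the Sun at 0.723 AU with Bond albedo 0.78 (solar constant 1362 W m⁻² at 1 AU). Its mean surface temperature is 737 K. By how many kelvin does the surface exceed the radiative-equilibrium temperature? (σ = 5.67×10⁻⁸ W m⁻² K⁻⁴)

ΔT ≈ 512.8 K

S = 1362/0.723² = 2606 W m⁻².
T_eq = [S(1−A)/(4σ)]^(1/4) = [2606×0.22/(4×5.67×10⁻⁸)]^(1/4) = 224.2 K.
ΔT = T_surf − T_eq = 737 − 224.2.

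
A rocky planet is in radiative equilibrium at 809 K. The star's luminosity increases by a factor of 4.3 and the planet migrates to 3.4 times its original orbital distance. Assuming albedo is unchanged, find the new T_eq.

T_eq ≈ 632 K

T_eq ∝ L^(1/4) · d^(−1/2).
T′ = 809 × 4.3^(1/4) / 3.4^(1/2) = 632 K.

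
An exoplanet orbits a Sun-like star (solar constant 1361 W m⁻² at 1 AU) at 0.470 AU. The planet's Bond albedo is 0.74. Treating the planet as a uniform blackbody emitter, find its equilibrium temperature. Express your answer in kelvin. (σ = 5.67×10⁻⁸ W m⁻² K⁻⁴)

T_eq ≈ 290 K

Flux at 0.470 AU: S = 1361/0.470² = 6160 W m⁻².
Energy balance: absorbed = emitted ⇒ πR²·S(1−A) = 4πR²·σT_eq⁴, so T_eq⁴ = S(1−A)/(4σ).
T_eq = [6160 × 0.26 / (4 × 5.67×10⁻⁸)]^(1/4) = (7.06×10⁹)^(1/4) = 290 K.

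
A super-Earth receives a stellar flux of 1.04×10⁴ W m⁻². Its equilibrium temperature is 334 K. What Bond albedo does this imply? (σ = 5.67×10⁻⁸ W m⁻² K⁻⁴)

A ≈ 0.73

From T_eq⁴ = S(1−A)/(4σ): 1−A = 4σT_eq⁴/S.
1−A = 4 × 5.67×10⁻⁸ × (334)⁴ / 1.04×10⁴ = 0.271.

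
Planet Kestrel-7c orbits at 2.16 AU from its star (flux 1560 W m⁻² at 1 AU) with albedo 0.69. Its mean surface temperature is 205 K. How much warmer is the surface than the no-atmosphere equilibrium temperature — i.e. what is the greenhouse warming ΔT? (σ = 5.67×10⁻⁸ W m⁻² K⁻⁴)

ΔT ≈ 58.8 K

S = 1560/2.16² = 334.4 W m⁻².
T_eq = [S(1−A)/(4σ)]^(1/4) = [334.4×0.31/(4×5.67×10⁻⁸)]^(1/4) = 146.2 K.
ΔT = T_surf − T_eq = 205 − 146.2.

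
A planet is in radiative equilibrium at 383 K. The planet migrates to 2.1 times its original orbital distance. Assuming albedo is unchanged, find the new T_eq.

T_eq ∝ L^(1/4) · d^(−1/2).
T′ = 383 / 2.1^(1/2) = 264 K.

T_eq ≈ 264 K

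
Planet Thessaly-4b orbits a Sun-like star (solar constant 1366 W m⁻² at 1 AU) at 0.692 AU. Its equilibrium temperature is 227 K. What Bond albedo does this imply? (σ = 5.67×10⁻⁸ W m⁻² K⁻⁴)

A ≈ 0.79

Flux at 0.692 AU: S = 1366/0.692² = 2850 W m⁻².
From T_eq⁴ = S(1−A)/(4σ): 1−A = 4σT_eq⁴/S.
1−A = 4 × 5.67×10⁻⁸ × (227)⁴ / 2850 = 0.211.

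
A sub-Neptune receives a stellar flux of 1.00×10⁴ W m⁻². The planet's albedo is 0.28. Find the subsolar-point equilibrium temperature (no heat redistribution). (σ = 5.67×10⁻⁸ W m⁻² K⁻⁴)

T_ss ≈ 597 K

At the subsolar point the surface absorbs S(1−A) and emits σT⁴ per unit area — no factor of 4, since only the local patch is in balance.
T = [1.00×10⁴ × 0.72 / 5.67×10⁻⁸]^(1/4) = (1.27×10¹¹)^(1/4) = 597 K.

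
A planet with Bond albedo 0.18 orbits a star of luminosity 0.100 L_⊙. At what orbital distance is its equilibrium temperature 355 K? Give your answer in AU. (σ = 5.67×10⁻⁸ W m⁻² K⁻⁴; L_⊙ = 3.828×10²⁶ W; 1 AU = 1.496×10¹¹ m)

d ≈ 0.176 AU

L = 0.100 × 3.828×10²⁶ = 3.83×10²⁵ W.
From T_eq⁴ = L(1−A)/(16πσd²): d = √[L(1−A)/(16πσT_eq⁴)].
d = √[3.83×10²⁵ × 0.82 / (16π × 5.67×10⁻⁸ × (355)⁴)] = 2.63×10¹⁰ m = 0.176 AU.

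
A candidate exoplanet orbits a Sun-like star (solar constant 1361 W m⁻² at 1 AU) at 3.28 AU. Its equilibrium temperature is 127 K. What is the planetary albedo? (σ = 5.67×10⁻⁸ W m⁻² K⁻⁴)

A ≈ 0.53

Flux at 3.28 AU: S = 1361/3.28² = 127 W m⁻².
From T_eq⁴ = S(1−A)/(4σ): 1−A = 4σT_eq⁴/S.
1−A = 4 × 5.67×10⁻⁸ × (127)⁴ / 127 = 0.466.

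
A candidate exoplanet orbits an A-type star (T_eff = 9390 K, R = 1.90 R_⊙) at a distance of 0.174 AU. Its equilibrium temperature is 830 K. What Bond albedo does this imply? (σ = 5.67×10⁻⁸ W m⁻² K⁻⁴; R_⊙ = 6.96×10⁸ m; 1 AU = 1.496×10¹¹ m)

R_⋆ = 1.90 × 6.96×10⁸ = 1.32×10⁹ m.
d = 0.174 AU = 2.60×10¹⁰ m.
L = 4πR_⋆²σT_⋆⁴ = 4π(1.32×10⁹)² × 5.67×10⁻⁸ × (9390)⁴ = 9.69×10²⁷ W.
S = L/(4πd²) = 1.14×10⁶ W m⁻².
From T_eq⁴ = S(1−A)/(4σ): 1−A = 4σT_eq⁴/S.
1−A = 4 × 5.67×10⁻⁸ × (830)⁴ / 1.14×10⁶ = 0.095.

A ≈ 0.91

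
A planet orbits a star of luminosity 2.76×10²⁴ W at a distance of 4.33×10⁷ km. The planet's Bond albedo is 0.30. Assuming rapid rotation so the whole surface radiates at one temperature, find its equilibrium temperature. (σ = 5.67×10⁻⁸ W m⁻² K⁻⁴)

T_eq ≈ 138 K

d = 4.33×10⁷ km = 4.33×10¹⁰ m.
Flux: S = L/(4πd²) = 2.76×10²⁴/(4π×(4.33×10¹⁰)²) = 117 W m⁻².
Energy balance: absorbed = emitted ⇒ πR²·S(1−A) = 4πR²·σT_eq⁴, so T_eq⁴ = S(1−A)/(4σ).
T_eq = [117 × 0.70 / (4 × 5.67×10⁻⁸)]^(1/4) = (3.62×10⁸)^(1/4) = 138 K.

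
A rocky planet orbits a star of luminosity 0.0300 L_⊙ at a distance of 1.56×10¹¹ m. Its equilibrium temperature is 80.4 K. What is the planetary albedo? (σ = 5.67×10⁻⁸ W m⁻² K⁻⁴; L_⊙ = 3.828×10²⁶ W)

L = 0.0300 × 3.828×10²⁶ = 1.15×10²⁵ W.
Flux: S = L/(4πd²) = 1.15×10²⁵/(4π×(1.56×10¹¹)²) = 37.6 W m⁻².
From T_eq⁴ = S(1−A)/(4σ): 1−A = 4σT_eq⁴/S.
1−A = 4 × 5.67×10⁻⁸ × (80.4)⁴ / 37.6 = 0.252.

A ≈ 0.75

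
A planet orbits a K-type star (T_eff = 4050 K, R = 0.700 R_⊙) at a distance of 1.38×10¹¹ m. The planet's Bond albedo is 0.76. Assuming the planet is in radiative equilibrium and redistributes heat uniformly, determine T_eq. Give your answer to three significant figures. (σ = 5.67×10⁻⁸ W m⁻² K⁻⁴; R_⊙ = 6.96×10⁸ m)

R_⋆ = 0.700 × 6.96×10⁸ = 4.87×10⁸ m.
L = 4πR_⋆²σT_⋆⁴ = 4π(4.87×10⁸)² × 5.67×10⁻⁸ × (4050)⁴ = 4.55×10²⁵ W.
S = L/(4πd²) = 190 W m⁻².
Energy balance: absorbed = emitted ⇒ πR²·S(1−A) = 4πR²·σT_eq⁴, so T_eq⁴ = S(1−A)/(4σ).
T_eq = [190 × 0.24 / (4 × 5.67×10⁻⁸)]^(1/4) = (2.01×10⁸)^(1/4) = 119 K.

T_eq ≈ 119 K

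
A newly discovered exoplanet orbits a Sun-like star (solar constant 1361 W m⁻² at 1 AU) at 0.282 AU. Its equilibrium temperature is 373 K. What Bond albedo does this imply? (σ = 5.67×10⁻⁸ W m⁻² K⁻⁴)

Flux at 0.282 AU: S = 1361/0.282² = 1.71×10⁴ W m⁻².
From T_eq⁴ = S(1−A)/(4σ): 1−A = 4σT_eq⁴/S.
1−A = 4 × 5.67×10⁻⁸ × (373)⁴ / 1.71×10⁴ = 0.257.

A ≈ 0.74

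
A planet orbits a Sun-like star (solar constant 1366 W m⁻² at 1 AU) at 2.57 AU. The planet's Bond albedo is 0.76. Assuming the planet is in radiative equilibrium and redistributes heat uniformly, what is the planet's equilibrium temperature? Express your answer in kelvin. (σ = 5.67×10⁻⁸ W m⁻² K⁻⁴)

Flux at 2.57 AU: S = 1366/2.57² = 207 W m⁻².
Energy balance: absorbed = emitted ⇒ πR²·S(1−A) = 4πR²·σT_eq⁴, so T_eq⁴ = S(1−A)/(4σ).
T_eq = [207 × 0.24 / (4 × 5.67×10⁻⁸)]^(1/4) = (2.19×10⁸)^(1/4) = 122 K.

T_eq ≈ 122 K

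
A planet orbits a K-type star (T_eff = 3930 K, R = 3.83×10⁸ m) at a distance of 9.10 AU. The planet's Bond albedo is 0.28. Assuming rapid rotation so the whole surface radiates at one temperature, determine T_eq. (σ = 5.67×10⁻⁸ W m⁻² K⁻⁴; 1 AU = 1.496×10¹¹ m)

T_eq ≈ 42.9 K

d = 9.10 AU = 1.36×10¹² m.
L = 4πR_⋆²σT_⋆⁴ = 4π(3.83×10⁸)² × 5.67×10⁻⁸ × (3930)⁴ = 2.49×10²⁵ W.
S = L/(4πd²) = 1.07 W m⁻².
Energy balance: absorbed = emitted ⇒ πR²·S(1−A) = 4πR²·σT_eq⁴, so T_eq⁴ = S(1−A)/(4σ).
T_eq = [1.07 × 0.72 / (4 × 5.67×10⁻⁸)]^(1/4) = (3.40×10⁶)^(1/4) = 42.9 K.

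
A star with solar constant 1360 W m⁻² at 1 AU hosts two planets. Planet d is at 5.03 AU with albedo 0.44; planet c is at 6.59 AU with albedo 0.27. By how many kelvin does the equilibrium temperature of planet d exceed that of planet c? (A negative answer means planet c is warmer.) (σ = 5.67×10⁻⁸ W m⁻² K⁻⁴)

T_eq = [S₀(1−A)/(4σd²)]^(1/4), so T ∝ (1−A)^(1/4) / √d.
T₁ = [1360×0.56/(4×5.67×10⁻⁸×5.03²)]^(1/4) = 107.33 K.
T₂ = [1360×0.73/(4×5.67×10⁻⁸×6.59²)]^(1/4) = 100.20 K.

ΔT ≈ 7.1 K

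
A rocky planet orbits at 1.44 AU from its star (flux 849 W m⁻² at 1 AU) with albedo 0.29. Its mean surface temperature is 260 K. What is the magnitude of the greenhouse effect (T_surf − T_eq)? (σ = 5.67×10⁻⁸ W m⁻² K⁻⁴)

S = 849/1.44² = 409.4 W m⁻².
T_eq = [S(1−A)/(4σ)]^(1/4) = [409.4×0.71/(4×5.67×10⁻⁸)]^(1/4) = 189.2 K.
ΔT = T_surf − T_eq = 260 − 189.2.

ΔT ≈ 70.8 K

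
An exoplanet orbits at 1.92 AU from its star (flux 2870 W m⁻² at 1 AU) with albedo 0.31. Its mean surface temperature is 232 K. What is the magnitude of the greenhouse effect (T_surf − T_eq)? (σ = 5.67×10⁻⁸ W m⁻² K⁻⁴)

ΔT ≈ 11.4 K

S = 2870/1.92² = 778.5 W m⁻².
T_eq = [S(1−A)/(4σ)]^(1/4) = [778.5×0.69/(4×5.67×10⁻⁸)]^(1/4) = 220.6 K.
ΔT = T_surf − T_eq = 232 − 220.6.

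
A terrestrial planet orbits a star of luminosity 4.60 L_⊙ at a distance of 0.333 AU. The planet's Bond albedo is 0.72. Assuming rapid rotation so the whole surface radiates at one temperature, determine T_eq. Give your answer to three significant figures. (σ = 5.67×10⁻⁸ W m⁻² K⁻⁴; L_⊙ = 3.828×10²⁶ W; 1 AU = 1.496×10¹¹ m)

d = 0.333 AU = 4.98×10¹⁰ m.
L = 4.60 × 3.828×10²⁶ = 1.76×10²⁷ W.
Flux: S = L/(4πd²) = 1.76×10²⁷/(4π×(4.98×10¹⁰)²) = 5.65×10⁴ W m⁻².
Energy balance: absorbed = emitted ⇒ πR²·S(1−A) = 4πR²·σT_eq⁴, so T_eq⁴ = S(1−A)/(4σ).
T_eq = [5.65×10⁴ × 0.28 / (4 × 5.67×10⁻⁸)]^(1/4) = (6.97×10¹⁰)^(1/4) = 514 K.

T_eq ≈ 514 K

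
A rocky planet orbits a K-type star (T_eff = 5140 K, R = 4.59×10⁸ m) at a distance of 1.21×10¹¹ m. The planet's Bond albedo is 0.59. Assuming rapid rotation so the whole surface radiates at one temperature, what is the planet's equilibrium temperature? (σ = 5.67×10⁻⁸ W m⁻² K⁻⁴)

L = 4πR_⋆²σT_⋆⁴ = 4π(4.59×10⁸)² × 5.67×10⁻⁸ × (5140)⁴ = 1.05×10²⁶ W.
S = L/(4πd²) = 569 W m⁻².
Energy balance: absorbed = emitted ⇒ πR²·S(1−A) = 4πR²·σT_eq⁴, so T_eq⁴ = S(1−A)/(4σ).
T_eq = [569 × 0.41 / (4 × 5.67×10⁻⁸)]^(1/4) = (1.03×10⁹)^(1/4) = 179 K.

T_eq ≈ 179 K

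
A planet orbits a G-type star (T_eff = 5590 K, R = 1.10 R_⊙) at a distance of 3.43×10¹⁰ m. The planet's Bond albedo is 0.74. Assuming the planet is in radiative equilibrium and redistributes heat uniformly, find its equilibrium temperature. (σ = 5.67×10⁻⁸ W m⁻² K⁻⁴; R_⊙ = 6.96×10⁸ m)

R_⋆ = 1.10 × 6.96×10⁸ = 7.66×10⁸ m.
L = 4πR_⋆²σT_⋆⁴ = 4π(7.66×10⁸)² × 5.67×10⁻⁸ × (5590)⁴ = 4.08×10²⁶ W.
S = L/(4πd²) = 2.76×10⁴ W m⁻².
Energy balance: absorbed = emitted ⇒ πR²·S(1−A) = 4πR²·σT_eq⁴, so T_eq⁴ = S(1−A)/(4σ).
T_eq = [2.76×10⁴ × 0.26 / (4 × 5.67×10⁻⁸)]^(1/4) = (3.16×10¹⁰)^(1/4) = 422 K.

T_eq ≈ 422 K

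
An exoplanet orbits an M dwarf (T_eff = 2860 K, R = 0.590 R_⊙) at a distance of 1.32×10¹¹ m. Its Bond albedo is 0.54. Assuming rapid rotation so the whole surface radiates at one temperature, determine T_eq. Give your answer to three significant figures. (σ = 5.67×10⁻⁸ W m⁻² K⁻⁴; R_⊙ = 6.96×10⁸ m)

R_⋆ = 0.590 × 6.96×10⁸ = 4.11×10⁸ m.
L = 4πR_⋆²σT_⋆⁴ = 4π(4.11×10⁸)² × 5.67×10⁻⁸ × (2860)⁴ = 8.04×10²⁴ W.
S = L/(4πd²) = 36.7 W m⁻².
Energy balance: absorbed = emitted ⇒ πR²·S(1−A) = 4πR²·σT_eq⁴, so T_eq⁴ = S(1−A)/(4σ).
T_eq = [36.7 × 0.46 / (4 × 5.67×10⁻⁸)]^(1/4) = (7.45×10⁷)^(1/4) = 92.9 K.

T_eq ≈ 92.9 K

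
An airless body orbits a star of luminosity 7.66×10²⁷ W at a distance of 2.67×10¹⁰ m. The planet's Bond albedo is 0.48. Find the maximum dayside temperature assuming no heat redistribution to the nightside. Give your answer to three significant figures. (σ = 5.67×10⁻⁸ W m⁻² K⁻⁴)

T_ss ≈ 1670 K

Flux: S = L/(4πd²) = 7.66×10²⁷/(4π×(2.67×10¹⁰)²) = 8.55×10⁵ W m⁻².
With no redistribution each surface element balances locally: S(1−A) = σT⁴.
T = [8.55×10⁵ × 0.52 / 5.67×10⁻⁸]^(1/4) = (7.84×10¹²)^(1/4) = 1670 K.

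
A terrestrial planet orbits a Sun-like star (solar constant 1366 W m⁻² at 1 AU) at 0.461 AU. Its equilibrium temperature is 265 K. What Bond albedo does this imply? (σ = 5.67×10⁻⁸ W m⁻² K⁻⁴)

Flux at 0.461 AU: S = 1366/0.461² = 6430 W m⁻².
From T_eq⁴ = S(1−A)/(4σ): 1−A = 4σT_eq⁴/S.
1−A = 4 × 5.67×10⁻⁸ × (265)⁴ / 6430 = 0.174.

A ≈ 0.83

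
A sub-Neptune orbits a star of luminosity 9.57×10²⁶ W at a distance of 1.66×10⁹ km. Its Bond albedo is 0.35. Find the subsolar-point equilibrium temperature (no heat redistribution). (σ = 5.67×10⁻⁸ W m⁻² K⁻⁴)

d = 1.66×10⁹ km = 1.66×10¹² m.
Flux: S = L/(4πd²) = 9.57×10²⁶/(4π×(1.66×10¹²)²) = 27.6 W m⁻².
At the subsolar point the surface absorbs S(1−A) and emits σT⁴ per unit area — no factor of 4, since only the local patch is in balance.
T = [27.6 × 0.65 / 5.67×10⁻⁸]^(1/4) = (3.17×10⁸)^(1/4) = 133 K.

T_ss ≈ 133 K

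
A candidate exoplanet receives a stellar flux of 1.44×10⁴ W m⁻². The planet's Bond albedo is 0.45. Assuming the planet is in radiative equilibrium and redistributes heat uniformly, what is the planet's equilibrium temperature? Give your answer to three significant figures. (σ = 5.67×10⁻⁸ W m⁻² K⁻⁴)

T_eq ≈ 432 K

Energy balance: absorbed = emitted ⇒ πR²·S(1−A) = 4πR²·σT_eq⁴, so T_eq⁴ = S(1−A)/(4σ).
T_eq = [1.44×10⁴ × 0.55 / (4 × 5.67×10⁻⁸)]^(1/4) = (3.49×10¹⁰)^(1/4) = 432 K.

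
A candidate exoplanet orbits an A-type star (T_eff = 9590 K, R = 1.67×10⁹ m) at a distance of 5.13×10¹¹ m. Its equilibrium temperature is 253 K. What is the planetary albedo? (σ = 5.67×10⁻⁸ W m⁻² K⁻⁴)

A ≈ 0.82

L = 4πR_⋆²σT_⋆⁴ = 4π(1.67×10⁹)² × 5.67×10⁻⁸ × (9590)⁴ = 1.68×10²⁸ W.
S = L/(4πd²) = 5080 W m⁻².
From T_eq⁴ = S(1−A)/(4σ): 1−A = 4σT_eq⁴/S.
1−A = 4 × 5.67×10⁻⁸ × (253)⁴ / 5080 = 0.183.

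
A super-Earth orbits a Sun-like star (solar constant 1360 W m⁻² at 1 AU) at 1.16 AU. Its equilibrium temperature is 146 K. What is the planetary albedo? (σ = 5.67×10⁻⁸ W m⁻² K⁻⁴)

A ≈ 0.90

Flux at 1.16 AU: S = 1360/1.16² = 1010 W m⁻².
From T_eq⁴ = S(1−A)/(4σ): 1−A = 4σT_eq⁴/S.
1−A = 4 × 5.67×10⁻⁸ × (146)⁴ / 1010 = 0.102.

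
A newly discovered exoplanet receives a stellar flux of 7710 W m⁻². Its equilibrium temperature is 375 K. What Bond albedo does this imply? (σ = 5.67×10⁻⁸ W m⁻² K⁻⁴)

From T_eq⁴ = S(1−A)/(4σ): 1−A = 4σT_eq⁴/S.
1−A = 4 × 5.67×10⁻⁸ × (375)⁴ / 7710 = 0.582.

A ≈ 0.42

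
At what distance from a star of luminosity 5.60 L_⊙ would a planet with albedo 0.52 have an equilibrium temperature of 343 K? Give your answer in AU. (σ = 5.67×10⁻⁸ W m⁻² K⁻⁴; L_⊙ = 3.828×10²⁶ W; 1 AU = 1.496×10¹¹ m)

L = 5.60 × 3.828×10²⁶ = 2.14×10²⁷ W.
From T_eq⁴ = L(1−A)/(16πσd²): d = √[L(1−A)/(16πσT_eq⁴)].
d = √[2.14×10²⁷ × 0.48 / (16π × 5.67×10⁻⁸ × (343)⁴)] = 1.62×10¹¹ m = 1.08 AU.

d ≈ 1.08 AU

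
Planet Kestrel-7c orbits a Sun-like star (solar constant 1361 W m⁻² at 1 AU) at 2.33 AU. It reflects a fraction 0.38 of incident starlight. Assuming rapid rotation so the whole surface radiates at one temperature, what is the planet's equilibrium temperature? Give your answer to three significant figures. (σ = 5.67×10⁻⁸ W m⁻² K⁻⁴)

T_eq ≈ 162 K

Flux at 2.33 AU: S = 1361/2.33² = 251 W m⁻².
Energy balance: absorbed = emitted ⇒ πR²·S(1−A) = 4πR²·σT_eq⁴, so T_eq⁴ = S(1−A)/(4σ).
T_eq = [251 × 0.62 / (4 × 5.67×10⁻⁸)]^(1/4) = (6.85×10⁸)^(1/4) = 162 K.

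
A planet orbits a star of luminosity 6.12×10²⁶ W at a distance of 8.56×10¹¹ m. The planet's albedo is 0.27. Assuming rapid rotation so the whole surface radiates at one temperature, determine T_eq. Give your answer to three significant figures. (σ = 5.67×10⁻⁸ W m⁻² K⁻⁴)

T_eq ≈ 121 K

Flux: S = L/(4πd²) = 6.12×10²⁶/(4π×(8.56×10¹¹)²) = 66.5 W m⁻².
Energy balance: absorbed = emitted ⇒ πR²·S(1−A) = 4πR²·σT_eq⁴, so T_eq⁴ = S(1−A)/(4σ).
T_eq = [66.5 × 0.73 / (4 × 5.67×10⁻⁸)]^(1/4) = (2.14×10⁸)^(1/4) = 121 K.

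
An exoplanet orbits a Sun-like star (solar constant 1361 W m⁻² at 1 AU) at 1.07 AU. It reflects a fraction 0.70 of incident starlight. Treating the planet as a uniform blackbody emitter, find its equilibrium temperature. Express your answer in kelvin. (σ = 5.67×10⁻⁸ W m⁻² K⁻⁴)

Flux at 1.07 AU: S = 1361/1.07² = 1190 W m⁻².
Energy balance: absorbed = emitted ⇒ πR²·S(1−A) = 4πR²·σT_eq⁴, so T_eq⁴ = S(1−A)/(4σ).
T_eq = [1190 × 0.30 / (4 × 5.67×10⁻⁸)]^(1/4) = (1.57×10⁹)^(1/4) = 199 K.

T_eq ≈ 199 K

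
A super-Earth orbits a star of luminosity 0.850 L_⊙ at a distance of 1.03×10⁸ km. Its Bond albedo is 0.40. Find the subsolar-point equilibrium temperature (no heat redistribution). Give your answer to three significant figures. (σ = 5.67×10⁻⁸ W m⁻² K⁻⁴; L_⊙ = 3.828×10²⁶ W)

d = 1.03×10⁸ km = 1.03×10¹¹ m.
L = 0.850 × 3.828×10²⁶ = 3.25×10²⁶ W.
Flux: S = L/(4πd²) = 3.25×10²⁶/(4π×(1.03×10¹¹)²) = 2440 W m⁻².
At the subsolar point the surface absorbs S(1−A) and emits σT⁴ per unit area — no factor of 4, since only the local patch is in balance.
T = [2440 × 0.60 / 5.67×10⁻⁸]^(1/4) = (2.58×10¹⁰)^(1/4) = 401 K.

T_ss ≈ 401 K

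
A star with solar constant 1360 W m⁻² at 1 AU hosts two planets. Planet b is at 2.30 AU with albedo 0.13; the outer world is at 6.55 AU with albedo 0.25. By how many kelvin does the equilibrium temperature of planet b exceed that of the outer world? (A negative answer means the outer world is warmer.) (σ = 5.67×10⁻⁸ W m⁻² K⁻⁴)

T_eq = [S₀(1−A)/(4σd²)]^(1/4), so T ∝ (1−A)^(1/4) / √d.
T₁ = [1360×0.87/(4×5.67×10⁻⁸×2.30²)]^(1/4) = 177.21 K.
T₂ = [1360×0.75/(4×5.67×10⁻⁸×6.55²)]^(1/4) = 101.19 K.

ΔT ≈ 76.0 K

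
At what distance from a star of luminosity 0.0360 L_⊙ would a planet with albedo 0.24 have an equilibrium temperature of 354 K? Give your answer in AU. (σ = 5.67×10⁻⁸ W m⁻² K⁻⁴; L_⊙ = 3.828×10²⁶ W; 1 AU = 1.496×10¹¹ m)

L = 0.0360 × 3.828×10²⁶ = 1.38×10²⁵ W.
From T_eq⁴ = L(1−A)/(16πσd²): d = √[L(1−A)/(16πσT_eq⁴)].
d = √[1.38×10²⁵ × 0.76 / (16π × 5.67×10⁻⁸ × (354)⁴)] = 1.53×10¹⁰ m = 0.102 AU.

d ≈ 0.102 AU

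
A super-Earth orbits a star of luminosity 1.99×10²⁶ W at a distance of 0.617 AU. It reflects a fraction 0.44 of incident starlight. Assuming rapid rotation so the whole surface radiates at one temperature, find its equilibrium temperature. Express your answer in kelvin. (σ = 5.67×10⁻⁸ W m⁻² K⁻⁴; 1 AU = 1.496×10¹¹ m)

T_eq ≈ 260 K

d = 0.617 AU = 9.23×10¹⁰ m.
Flux: S = L/(4πd²) = 1.99×10²⁶/(4π×(9.23×10¹⁰)²) = 1860 W m⁻².
Energy balance: absorbed = emitted ⇒ πR²·S(1−A) = 4πR²·σT_eq⁴, so T_eq⁴ = S(1−A)/(4σ).
T_eq = [1860 × 0.56 / (4 × 5.67×10⁻⁸)]^(1/4) = (4.59×10⁹)^(1/4) = 260 K.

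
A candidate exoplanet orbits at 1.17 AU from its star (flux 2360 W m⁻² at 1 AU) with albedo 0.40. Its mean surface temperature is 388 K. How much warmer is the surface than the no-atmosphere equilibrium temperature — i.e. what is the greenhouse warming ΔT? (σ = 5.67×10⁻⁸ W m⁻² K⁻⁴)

S = 2360/1.17² = 1724 W m⁻².
T_eq = [S(1−A)/(4σ)]^(1/4) = [1724×0.60/(4×5.67×10⁻⁸)]^(1/4) = 259.9 K.
ΔT = T_surf − T_eq = 388 − 259.9.

ΔT ≈ 128.1 K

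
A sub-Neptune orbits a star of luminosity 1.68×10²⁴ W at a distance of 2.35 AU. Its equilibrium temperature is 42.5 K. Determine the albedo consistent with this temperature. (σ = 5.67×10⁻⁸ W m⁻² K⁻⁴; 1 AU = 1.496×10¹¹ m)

A ≈ 0.32

d = 2.35 AU = 3.52×10¹¹ m.
Flux: S = L/(4πd²) = 1.68×10²⁴/(4π×(3.52×10¹¹)²) = 1.08 W m⁻².
From T_eq⁴ = S(1−A)/(4σ): 1−A = 4σT_eq⁴/S.
1−A = 4 × 5.67×10⁻⁸ × (42.5)⁴ / 1.08 = 0.684.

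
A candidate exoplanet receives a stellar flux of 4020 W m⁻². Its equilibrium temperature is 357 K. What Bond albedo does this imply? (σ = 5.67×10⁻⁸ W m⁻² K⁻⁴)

From T_eq⁴ = S(1−A)/(4σ): 1−A = 4σT_eq⁴/S.
1−A = 4 × 5.67×10⁻⁸ × (357)⁴ / 4020 = 0.916.

A ≈ 0.08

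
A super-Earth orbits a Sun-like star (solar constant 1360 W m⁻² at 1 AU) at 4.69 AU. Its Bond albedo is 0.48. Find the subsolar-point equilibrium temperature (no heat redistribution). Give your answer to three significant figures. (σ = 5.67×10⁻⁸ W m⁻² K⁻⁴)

T_ss ≈ 154 K

Flux at 4.69 AU: S = 1360/4.69² = 61.8 W m⁻².
At the subsolar point the surface absorbs S(1−A) and emits σT⁴ per unit area — no factor of 4, since only the local patch is in balance.
T = [61.8 × 0.52 / 5.67×10⁻⁸]^(1/4) = (5.67×10⁸)^(1/4) = 154 K.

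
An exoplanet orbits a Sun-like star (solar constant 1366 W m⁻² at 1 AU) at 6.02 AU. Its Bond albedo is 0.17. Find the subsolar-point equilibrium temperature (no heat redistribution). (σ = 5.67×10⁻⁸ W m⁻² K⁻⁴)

T_ss ≈ 153 K

Flux at 6.02 AU: S = 1366/6.02² = 37.7 W m⁻².
At the subsolar point the surface absorbs S(1−A) and emits σT⁴ per unit area — no factor of 4, since only the local patch is in balance.
T = [37.7 × 0.83 / 5.67×10⁻⁸]^(1/4) = (5.52×10⁸)^(1/4) = 153 K.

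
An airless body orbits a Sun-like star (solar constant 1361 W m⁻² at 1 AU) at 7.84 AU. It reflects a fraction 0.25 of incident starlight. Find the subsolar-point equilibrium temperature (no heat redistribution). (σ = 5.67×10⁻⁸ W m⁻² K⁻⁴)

Flux at 7.84 AU: S = 1361/7.84² = 22.1 W m⁻².
At the subsolar point the surface absorbs S(1−A) and emits σT⁴ per unit area — no factor of 4, since only the local patch is in balance.
T = [22.1 × 0.75 / 5.67×10⁻⁸]^(1/4) = (2.93×10⁸)^(1/4) = 131 K.

T_ss ≈ 131 K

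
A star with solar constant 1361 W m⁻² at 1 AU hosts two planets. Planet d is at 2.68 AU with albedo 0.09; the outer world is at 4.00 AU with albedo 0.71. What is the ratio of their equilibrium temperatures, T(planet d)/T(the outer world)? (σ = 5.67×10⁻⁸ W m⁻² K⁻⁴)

T₁/T₂ ≈ 1.626

T_eq = [S₀(1−A)/(4σd²)]^(1/4), so T ∝ (1−A)^(1/4) / √d.
T₁ = [1361×0.91/(4×5.67×10⁻⁸×2.68²)]^(1/4) = 166.05 K.
T₂ = [1361×0.29/(4×5.67×10⁻⁸×4.00²)]^(1/4) = 102.12 K.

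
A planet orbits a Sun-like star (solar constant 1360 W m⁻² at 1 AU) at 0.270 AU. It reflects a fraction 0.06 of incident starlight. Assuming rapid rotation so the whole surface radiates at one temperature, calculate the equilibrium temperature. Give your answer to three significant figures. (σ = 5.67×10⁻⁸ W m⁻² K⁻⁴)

T_eq ≈ 527 K

Flux at 0.270 AU: S = 1360/0.270² = 1.87×10⁴ W m⁻².
Energy balance: absorbed = emitted ⇒ πR²·S(1−A) = 4πR²·σT_eq⁴, so T_eq⁴ = S(1−A)/(4σ).
T_eq = [1.87×10⁴ × 0.94 / (4 × 5.67×10⁻⁸)]^(1/4) = (7.73×10¹⁰)^(1/4) = 527 K.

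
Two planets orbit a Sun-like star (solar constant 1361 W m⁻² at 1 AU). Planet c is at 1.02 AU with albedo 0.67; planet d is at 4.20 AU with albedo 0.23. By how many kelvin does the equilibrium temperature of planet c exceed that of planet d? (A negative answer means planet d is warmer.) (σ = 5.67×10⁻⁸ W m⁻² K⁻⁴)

ΔT ≈ 81.7 K

T_eq = [S₀(1−A)/(4σd²)]^(1/4), so T ∝ (1−A)^(1/4) / √d.
T₁ = [1361×0.33/(4×5.67×10⁻⁸×1.02²)]^(1/4) = 208.87 K.
T₂ = [1361×0.77/(4×5.67×10⁻⁸×4.20²)]^(1/4) = 127.22 K.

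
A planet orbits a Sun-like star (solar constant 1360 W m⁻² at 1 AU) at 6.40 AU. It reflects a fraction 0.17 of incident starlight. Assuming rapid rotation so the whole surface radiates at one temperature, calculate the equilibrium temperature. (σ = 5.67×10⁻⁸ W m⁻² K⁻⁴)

T_eq ≈ 105 K

Flux at 6.40 AU: S = 1360/6.40² = 33.2 W m⁻².
Energy balance: absorbed = emitted ⇒ πR²·S(1−A) = 4πR²·σT_eq⁴, so T_eq⁴ = S(1−A)/(4σ).
T_eq = [33.2 × 0.83 / (4 × 5.67×10⁻⁸)]^(1/4) = (1.22×10⁸)^(1/4) = 105 K.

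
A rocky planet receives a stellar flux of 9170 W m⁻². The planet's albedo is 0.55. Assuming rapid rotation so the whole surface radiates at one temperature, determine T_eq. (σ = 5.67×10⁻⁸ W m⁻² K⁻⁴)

Energy balance: absorbed = emitted ⇒ πR²·S(1−A) = 4πR²·σT_eq⁴, so T_eq⁴ = S(1−A)/(4σ).
T_eq = [9170 × 0.45 / (4 × 5.67×10⁻⁸)]^(1/4) = (1.82×10¹⁰)^(1/4) = 367 K.

T_eq ≈ 367 K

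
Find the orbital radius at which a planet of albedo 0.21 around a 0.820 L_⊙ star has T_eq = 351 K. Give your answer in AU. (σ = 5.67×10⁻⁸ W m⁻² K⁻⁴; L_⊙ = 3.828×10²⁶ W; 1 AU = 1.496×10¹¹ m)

L = 0.820 × 3.828×10²⁶ = 3.14×10²⁶ W.
From T_eq⁴ = L(1−A)/(16πσd²): d = √[L(1−A)/(16πσT_eq⁴)].
d = √[3.14×10²⁶ × 0.79 / (16π × 5.67×10⁻⁸ × (351)⁴)] = 7.57×10¹⁰ m = 0.506 AU.

d ≈ 0.506 AU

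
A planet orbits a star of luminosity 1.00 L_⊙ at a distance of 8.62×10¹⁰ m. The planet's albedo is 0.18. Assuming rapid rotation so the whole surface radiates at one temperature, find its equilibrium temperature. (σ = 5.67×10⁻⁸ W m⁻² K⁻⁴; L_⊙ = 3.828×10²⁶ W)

L = 1.00 × 3.828×10²⁶ = 3.83×10²⁶ W.
Flux: S = L/(4πd²) = 3.83×10²⁶/(4π×(8.62×10¹⁰)²) = 4100 W m⁻².
Energy balance: absorbed = emitted ⇒ πR²·S(1−A) = 4πR²·σT_eq⁴, so T_eq⁴ = S(1−A)/(4σ).
T_eq = [4100 × 0.82 / (4 × 5.67×10⁻⁸)]^(1/4) = (1.48×10¹⁰)^(1/4) = 349 K.

T_eq ≈ 349 K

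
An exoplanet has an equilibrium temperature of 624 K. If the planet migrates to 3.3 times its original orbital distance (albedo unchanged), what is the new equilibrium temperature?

T_eq ≈ 344 K

T_eq ∝ L^(1/4) · d^(−1/2).
T′ = 624 / 3.3^(1/2) = 344 K.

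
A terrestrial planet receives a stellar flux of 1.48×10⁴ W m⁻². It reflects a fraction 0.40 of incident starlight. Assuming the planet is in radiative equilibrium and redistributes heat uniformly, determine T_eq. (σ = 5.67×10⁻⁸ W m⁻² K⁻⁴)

T_eq ≈ 445 K

Energy balance: absorbed = emitted ⇒ πR²·S(1−A) = 4πR²·σT_eq⁴, so T_eq⁴ = S(1−A)/(4σ).
T_eq = [1.48×10⁴ × 0.60 / (4 × 5.67×10⁻⁸)]^(1/4) = (3.92×10¹⁰)^(1/4) = 445 K.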